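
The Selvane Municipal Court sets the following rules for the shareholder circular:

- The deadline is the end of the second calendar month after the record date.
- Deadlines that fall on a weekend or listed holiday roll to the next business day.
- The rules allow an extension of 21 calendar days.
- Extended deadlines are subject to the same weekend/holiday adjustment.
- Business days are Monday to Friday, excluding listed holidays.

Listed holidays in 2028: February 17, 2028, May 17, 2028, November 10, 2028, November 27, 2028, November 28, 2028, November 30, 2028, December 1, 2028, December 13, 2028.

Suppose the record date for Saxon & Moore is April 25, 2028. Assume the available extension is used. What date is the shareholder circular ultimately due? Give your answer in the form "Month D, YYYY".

July 21, 2028

2 months after April 25, 2028 falls in June 2028; the last day of that month is June 30, 2028.
June 30, 2028 falls on a Friday, which is a business day, so no adjustment is needed.
With the 21-day extension, June 30, 2028 becomes July 21, 2028.
Since July 21, 2028 is a Friday and not a holiday, the date is unchanged.
So the filing is due July 21, 2028.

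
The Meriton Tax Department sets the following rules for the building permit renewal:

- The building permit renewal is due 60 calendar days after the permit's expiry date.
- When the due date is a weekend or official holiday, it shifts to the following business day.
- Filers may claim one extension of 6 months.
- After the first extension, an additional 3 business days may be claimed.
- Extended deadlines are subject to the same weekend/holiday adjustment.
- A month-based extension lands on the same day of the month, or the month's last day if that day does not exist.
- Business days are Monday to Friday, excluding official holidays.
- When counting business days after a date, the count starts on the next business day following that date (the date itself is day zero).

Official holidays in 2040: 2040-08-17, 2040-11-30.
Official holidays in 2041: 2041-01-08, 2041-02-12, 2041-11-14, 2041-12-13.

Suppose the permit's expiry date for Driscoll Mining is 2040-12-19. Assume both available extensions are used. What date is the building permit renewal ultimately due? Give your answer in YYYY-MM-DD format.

2041-08-22

From 2040-12-19, 60 calendar days later is 2041-02-17.
2041-02-17 is a Sunday, so it moves to the next business day, 2041-02-18 (Monday).
Applying the 6 months extension: 6 months after 2041-02-18 is 2041-08-18.
2041-08-18 falls on a Sunday. Rolling to the next business day gives 2041-08-19, a Monday.
Applying the 3-business-day extension: 3 business days after 2041-08-19 is 2041-08-22.
Since 2041-08-22 is a Thursday and not a holiday, the date is unchanged.
The final due date is 2041-08-22.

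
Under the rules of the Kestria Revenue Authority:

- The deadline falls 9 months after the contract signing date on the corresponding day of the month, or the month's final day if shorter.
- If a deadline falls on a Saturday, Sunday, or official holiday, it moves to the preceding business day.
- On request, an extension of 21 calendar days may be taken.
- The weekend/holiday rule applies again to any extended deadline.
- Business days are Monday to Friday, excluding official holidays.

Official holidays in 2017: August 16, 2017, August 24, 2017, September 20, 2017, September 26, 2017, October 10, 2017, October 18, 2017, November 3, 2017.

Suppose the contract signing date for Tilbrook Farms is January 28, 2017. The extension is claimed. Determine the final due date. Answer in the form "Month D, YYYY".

Moving 9 months forward from January 28, 2017 on the corresponding day gives October 28, 2017.
Because October 28, 2017 is a Saturday, the deadline becomes October 27, 2017 (Friday).
With the 21-day extension, October 27, 2017 becomes November 17, 2017.
Since November 17, 2017 is a Friday and not a holiday, the date is unchanged.
So the filing is due November 17, 2017.

November 17, 2017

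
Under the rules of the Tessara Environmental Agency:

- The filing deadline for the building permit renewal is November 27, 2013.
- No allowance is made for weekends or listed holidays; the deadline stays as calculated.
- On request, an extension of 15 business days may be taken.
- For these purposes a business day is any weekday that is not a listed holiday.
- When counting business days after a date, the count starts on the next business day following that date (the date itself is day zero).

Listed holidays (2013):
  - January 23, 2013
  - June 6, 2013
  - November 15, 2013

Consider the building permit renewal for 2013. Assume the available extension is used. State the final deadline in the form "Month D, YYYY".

December 18, 2013

The statutory due date is November 27, 2013.
November 27, 2013 is a Wednesday; no weekend or holiday adjustment applies.
Applying the 15-business-day extension: 15 business days after November 27, 2013 is December 18, 2013.
No adjustment is made for weekends or holidays, so December 18, 2013 stands.
Deadline: December 18, 2013.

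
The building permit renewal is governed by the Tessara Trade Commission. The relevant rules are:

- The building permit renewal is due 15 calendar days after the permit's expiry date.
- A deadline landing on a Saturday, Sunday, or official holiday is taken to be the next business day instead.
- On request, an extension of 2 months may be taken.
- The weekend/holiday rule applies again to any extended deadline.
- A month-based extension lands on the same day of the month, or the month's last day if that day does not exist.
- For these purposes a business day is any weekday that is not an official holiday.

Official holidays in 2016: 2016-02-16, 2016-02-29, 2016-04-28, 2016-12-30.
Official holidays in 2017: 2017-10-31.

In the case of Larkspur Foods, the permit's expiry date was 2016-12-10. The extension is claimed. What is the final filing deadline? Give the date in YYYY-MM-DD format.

2017-02-27

Trigger date 2016-12-10 + 15 calendar days = 2016-12-25.
Because 2016-12-25 is a Sunday, the deadline becomes 2016-12-26 (Monday).
The 2 months extension carries 2016-12-26 to 2017-02-26.
Because 2017-02-26 is a Sunday, the deadline becomes 2017-02-27 (Monday).
Final deadline: 2017-02-27.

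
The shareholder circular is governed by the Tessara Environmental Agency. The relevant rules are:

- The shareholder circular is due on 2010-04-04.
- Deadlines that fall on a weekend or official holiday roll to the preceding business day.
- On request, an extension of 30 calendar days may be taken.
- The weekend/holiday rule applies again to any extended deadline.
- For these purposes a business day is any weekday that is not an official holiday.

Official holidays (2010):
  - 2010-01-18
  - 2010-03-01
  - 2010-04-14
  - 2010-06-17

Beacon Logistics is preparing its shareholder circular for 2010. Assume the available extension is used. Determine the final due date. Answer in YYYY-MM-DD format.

Start from the fixed due date, 2010-04-04.
Because 2010-04-04 is a Sunday, the deadline becomes 2010-04-02 (Friday).
With the 30-day extension, 2010-04-02 becomes 2010-05-02.
2010-05-02 falls on a Sunday. Rolling to the preceding business day gives 2010-04-30, a Friday.
So the filing is due 2010-04-30.

2010-04-30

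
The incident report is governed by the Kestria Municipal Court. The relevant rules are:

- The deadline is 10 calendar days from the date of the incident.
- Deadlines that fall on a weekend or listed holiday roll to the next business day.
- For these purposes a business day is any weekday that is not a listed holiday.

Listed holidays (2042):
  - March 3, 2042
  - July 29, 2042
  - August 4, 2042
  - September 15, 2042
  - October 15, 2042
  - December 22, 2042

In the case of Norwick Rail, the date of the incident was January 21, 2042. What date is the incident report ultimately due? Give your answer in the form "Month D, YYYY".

January 31, 2042

Trigger date January 21, 2042 + 10 calendar days = January 31, 2042.
January 31, 2042 falls on a Friday, which is a business day, so no adjustment is needed.
The final due date is January 31, 2042.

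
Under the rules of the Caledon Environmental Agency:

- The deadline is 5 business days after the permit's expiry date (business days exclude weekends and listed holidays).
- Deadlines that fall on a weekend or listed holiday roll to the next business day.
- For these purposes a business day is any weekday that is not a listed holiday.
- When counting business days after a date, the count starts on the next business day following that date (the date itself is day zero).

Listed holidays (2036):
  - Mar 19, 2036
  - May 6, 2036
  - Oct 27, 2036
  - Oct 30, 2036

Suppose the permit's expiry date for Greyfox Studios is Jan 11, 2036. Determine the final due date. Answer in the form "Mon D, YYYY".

Jan 18, 2036

5 business days after Jan 11, 2036, excluding weekends and holidays, is Jan 18, 2036.
Jan 18, 2036 (Friday) is already a business day.
Deadline: Jan 18, 2036.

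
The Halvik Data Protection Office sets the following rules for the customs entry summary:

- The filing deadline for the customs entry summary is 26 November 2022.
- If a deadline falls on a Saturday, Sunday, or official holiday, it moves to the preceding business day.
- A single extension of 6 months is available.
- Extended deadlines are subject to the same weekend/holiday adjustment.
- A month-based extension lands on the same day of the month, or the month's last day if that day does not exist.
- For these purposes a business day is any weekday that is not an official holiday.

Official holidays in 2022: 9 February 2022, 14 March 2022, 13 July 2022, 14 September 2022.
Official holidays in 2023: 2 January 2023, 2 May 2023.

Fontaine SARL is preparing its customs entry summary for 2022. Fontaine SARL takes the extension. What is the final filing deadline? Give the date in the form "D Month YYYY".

The stated deadline is 26 November 2022.
Because 26 November 2022 is a Saturday, the deadline becomes 25 November 2022 (Friday).
Add 6 months to 25 November 2022: 25 May 2023.
25 May 2023 (Thursday) is already a business day.
Final deadline: 25 May 2023.

25 May 2023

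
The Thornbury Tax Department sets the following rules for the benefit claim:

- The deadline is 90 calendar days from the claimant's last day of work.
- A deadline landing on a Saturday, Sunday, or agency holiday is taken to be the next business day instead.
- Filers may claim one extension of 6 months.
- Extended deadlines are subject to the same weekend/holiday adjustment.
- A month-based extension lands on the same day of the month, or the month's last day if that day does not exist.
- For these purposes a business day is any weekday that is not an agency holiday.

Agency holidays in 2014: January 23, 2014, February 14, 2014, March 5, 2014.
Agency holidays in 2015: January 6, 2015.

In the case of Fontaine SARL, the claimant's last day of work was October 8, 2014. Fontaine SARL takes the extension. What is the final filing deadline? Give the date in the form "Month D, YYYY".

July 7, 2015

From October 8, 2014, 90 calendar days later is January 6, 2015.
Because January 6, 2015 is a listed holiday, the deadline becomes January 7, 2015 (Wednesday).
Applying the 6 months extension: 6 months after January 7, 2015 is July 7, 2015.
Since July 7, 2015 is a Tuesday and not a holiday, the date is unchanged.
So the filing is due July 7, 2015.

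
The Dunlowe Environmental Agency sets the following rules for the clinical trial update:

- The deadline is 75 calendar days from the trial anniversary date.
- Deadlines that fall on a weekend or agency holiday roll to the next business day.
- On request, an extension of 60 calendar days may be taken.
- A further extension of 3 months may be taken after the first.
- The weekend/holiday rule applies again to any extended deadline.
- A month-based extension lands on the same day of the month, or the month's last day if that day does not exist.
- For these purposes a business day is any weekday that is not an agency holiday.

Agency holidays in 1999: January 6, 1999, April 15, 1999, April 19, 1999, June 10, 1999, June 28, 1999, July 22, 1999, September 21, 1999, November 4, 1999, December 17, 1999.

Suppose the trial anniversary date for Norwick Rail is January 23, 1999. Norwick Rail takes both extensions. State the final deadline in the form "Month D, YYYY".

September 7, 1999

Adding 75 calendar days to January 23, 1999 gives April 8, 1999.
April 8, 1999 falls on a Thursday, which is a business day, so no adjustment is needed.
With the 60-day extension, April 8, 1999 becomes June 7, 1999.
June 7, 1999 is a Monday and not a listed holiday, so it stands.
Add 3 months to June 7, 1999: September 7, 1999.
September 7, 1999 (Tuesday) is already a business day.
Final deadline: September 7, 1999.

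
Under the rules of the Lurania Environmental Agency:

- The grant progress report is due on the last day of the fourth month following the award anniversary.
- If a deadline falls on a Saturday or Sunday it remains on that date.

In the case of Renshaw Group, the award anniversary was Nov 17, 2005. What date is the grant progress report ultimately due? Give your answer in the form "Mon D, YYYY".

The fourth month after Nov 17, 2005 is March 2006, whose last day is Mar 31, 2006.
Mar 31, 2006 falls on a Friday. The rules make no weekend/holiday allowance, so it remains Mar 31, 2006.
The final due date is Mar 31, 2006.

Mar 31, 2006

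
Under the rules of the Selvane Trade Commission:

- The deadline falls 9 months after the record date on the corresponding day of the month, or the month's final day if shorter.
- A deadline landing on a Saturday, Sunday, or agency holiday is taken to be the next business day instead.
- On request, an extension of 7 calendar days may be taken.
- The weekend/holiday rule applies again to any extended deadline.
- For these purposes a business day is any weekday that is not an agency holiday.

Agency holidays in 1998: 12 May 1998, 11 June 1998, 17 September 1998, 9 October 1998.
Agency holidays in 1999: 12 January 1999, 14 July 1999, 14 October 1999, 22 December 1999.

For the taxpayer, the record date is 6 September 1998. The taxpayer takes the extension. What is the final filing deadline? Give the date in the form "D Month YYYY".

14 June 1999

Moving 9 months forward from 6 September 1998 on the corresponding day gives 6 June 1999.
6 June 1999 is a Sunday, so it moves to the next business day, 7 June 1999 (Monday).
Add the 7 calendar-day extension to 7 June 1999: 14 June 1999.
14 June 1999 falls on a Monday, which is a business day, so no adjustment is needed.
Final deadline: 14 June 1999.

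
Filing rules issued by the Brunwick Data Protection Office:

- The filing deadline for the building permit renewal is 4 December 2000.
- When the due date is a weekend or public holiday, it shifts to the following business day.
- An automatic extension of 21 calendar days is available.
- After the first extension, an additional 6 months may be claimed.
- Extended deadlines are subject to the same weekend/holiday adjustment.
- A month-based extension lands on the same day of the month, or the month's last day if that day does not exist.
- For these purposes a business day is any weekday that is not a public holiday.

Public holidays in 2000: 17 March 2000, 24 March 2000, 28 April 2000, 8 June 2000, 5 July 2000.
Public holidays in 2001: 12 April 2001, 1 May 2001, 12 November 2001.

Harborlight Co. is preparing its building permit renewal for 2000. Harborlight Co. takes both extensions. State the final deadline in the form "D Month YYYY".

25 June 2001

The statutory due date is 4 December 2000.
4 December 2000 falls on a Monday, which is a business day, so no adjustment is needed.
Applying the 21-calendar-day extension: 4 December 2000 + 21 days = 25 December 2000.
25 December 2000 is a Monday and not a listed holiday, so it stands.
Add 6 months to 25 December 2000: 25 June 2001.
Since 25 June 2001 is a Monday and not a holiday, the date is unchanged.
Final deadline: 25 June 2001.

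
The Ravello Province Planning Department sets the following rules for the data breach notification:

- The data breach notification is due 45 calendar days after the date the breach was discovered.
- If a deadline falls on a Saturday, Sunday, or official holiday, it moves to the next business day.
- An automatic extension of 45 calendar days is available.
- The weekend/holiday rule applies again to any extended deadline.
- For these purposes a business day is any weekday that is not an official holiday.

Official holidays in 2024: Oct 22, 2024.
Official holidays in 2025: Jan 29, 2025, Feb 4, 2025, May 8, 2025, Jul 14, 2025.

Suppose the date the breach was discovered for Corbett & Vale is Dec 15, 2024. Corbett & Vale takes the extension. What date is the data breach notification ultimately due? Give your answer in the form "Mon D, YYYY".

Mar 17, 2025

Adding 45 calendar days to Dec 15, 2024 gives Jan 29, 2025.
Because Jan 29, 2025 is a listed holiday, the deadline becomes Jan 30, 2025 (Thursday).
The 45-calendar-day extension moves the deadline from Jan 30, 2025 to Mar 16, 2025.
Mar 16, 2025 falls on a Sunday. Rolling to the next business day gives Mar 17, 2025, a Monday.
Final deadline: Mar 17, 2025.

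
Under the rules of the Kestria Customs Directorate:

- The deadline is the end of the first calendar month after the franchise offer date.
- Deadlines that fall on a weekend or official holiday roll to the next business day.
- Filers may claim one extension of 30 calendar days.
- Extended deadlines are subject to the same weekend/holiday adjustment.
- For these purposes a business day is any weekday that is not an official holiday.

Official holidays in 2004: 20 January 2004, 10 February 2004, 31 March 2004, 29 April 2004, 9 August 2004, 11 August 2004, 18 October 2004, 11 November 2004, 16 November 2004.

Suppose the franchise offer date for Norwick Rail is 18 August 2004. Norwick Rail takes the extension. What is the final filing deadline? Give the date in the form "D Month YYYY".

1 month after 18 August 2004 falls in September 2004; the last day of that month is 30 September 2004.
30 September 2004 falls on a Thursday, which is a business day, so no adjustment is needed.
Applying the 30-calendar-day extension: 30 September 2004 + 30 days = 30 October 2004.
30 October 2004 is a Saturday, so it moves to the next business day, 1 November 2004 (Monday).
Final deadline: 1 November 2004.

1 November 2004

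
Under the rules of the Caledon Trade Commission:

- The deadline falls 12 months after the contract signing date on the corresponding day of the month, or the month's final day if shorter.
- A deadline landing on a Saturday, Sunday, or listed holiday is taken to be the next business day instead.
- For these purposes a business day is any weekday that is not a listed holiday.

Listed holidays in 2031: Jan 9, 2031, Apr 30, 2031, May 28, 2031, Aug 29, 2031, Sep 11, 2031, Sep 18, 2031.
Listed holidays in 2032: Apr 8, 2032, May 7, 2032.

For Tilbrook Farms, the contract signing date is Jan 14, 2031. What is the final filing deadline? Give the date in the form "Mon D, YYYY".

Moving 12 months forward from Jan 14, 2031 on the corresponding day gives Jan 14, 2032.
Jan 14, 2032 falls on a Wednesday, which is a business day, so no adjustment is needed.
Final deadline: Jan 14, 2032.

Jan 14, 2032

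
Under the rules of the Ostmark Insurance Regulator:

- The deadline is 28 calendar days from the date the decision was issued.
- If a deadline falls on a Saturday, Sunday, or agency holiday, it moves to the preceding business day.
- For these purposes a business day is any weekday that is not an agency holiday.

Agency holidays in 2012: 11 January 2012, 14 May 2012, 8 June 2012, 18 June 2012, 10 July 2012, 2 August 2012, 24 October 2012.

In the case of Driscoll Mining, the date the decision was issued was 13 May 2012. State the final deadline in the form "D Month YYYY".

7 June 2012

Adding 28 calendar days to 13 May 2012 gives 10 June 2012.
10 June 2012 is a Sunday, so it moves to the preceding business day, 7 June 2012 (Thursday).
The final due date is 7 June 2012.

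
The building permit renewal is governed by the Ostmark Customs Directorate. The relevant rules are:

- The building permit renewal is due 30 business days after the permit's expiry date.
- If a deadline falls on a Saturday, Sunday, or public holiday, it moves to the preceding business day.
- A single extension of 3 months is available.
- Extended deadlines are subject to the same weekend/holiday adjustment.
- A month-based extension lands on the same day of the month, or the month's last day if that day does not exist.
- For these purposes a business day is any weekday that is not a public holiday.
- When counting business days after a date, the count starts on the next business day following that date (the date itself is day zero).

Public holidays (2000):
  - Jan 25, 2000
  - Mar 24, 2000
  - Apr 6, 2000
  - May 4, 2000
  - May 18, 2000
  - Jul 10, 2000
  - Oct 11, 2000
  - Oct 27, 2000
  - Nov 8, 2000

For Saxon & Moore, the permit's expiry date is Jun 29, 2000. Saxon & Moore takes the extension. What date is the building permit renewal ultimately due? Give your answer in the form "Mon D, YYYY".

30 business days after Jun 29, 2000, excluding weekends and holidays, is Aug 11, 2000.
Aug 11, 2000 (Friday) is already a business day.
Add 3 months to Aug 11, 2000: Nov 11, 2000.
Nov 11, 2000 is a Saturday, so it moves to the preceding business day, Nov 10, 2000 (Friday).
Final deadline: Nov 10, 2000.

Nov 10, 2000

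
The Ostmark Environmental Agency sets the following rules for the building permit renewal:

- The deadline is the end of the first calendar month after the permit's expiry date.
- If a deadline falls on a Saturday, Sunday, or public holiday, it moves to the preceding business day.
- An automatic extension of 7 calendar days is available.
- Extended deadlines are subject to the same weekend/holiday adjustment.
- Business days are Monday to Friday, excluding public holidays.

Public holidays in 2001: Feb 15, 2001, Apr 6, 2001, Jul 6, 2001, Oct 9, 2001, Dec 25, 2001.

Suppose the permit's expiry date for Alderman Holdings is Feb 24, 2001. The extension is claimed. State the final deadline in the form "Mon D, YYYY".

Apr 5, 2001

The first month after Feb 24, 2001 is March 2001, whose last day is Mar 31, 2001.
Mar 31, 2001 is a Saturday; the preceding business day is Mar 30, 2001 (Friday).
The 7-calendar-day extension moves the deadline from Mar 30, 2001 to Apr 6, 2001.
Apr 6, 2001 is a listed holiday, so it moves to the preceding business day, Apr 5, 2001 (Thursday).
Deadline: Apr 5, 2001.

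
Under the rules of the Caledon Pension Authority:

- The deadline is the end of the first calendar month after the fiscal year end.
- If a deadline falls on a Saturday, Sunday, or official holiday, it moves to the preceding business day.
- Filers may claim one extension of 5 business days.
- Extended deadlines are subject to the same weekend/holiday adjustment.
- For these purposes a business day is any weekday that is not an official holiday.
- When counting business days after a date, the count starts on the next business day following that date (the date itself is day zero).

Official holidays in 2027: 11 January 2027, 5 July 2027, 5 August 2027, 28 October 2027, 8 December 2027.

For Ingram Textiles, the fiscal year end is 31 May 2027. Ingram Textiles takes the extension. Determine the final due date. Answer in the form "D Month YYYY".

8 July 2027

1 month after 31 May 2027 falls in June 2027; the last day of that month is 30 June 2027.
Since 30 June 2027 is a Wednesday and not a holiday, the date is unchanged.
Applying the 5-business-day extension: 5 business days after 30 June 2027 is 8 July 2027.
8 July 2027 falls on a Thursday, which is a business day, so no adjustment is needed.
The final due date is 8 July 2027.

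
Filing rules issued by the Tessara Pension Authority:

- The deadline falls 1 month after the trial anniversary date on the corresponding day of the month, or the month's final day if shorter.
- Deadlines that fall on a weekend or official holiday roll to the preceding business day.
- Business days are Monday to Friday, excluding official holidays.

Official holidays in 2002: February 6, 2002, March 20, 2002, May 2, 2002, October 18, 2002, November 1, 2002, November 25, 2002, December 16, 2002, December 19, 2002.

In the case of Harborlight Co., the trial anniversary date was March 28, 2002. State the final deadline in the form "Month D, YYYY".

April 26, 2002

1 month after March 28, 2002, on the same day of the month, is April 28, 2002.
Because April 28, 2002 is a Sunday, the deadline becomes April 26, 2002 (Friday).
Deadline: April 26, 2002.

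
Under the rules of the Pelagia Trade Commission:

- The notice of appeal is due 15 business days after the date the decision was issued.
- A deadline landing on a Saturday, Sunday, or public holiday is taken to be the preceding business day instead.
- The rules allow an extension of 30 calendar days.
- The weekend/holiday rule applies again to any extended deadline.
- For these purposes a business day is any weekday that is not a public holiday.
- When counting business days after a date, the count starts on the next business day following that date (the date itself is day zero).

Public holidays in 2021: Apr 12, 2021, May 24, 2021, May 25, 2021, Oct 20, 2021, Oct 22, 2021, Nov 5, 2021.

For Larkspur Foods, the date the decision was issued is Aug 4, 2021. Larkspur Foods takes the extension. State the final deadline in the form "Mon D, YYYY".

Starting the day after Aug 4, 2021 and counting 15 business days lands on Aug 25, 2021.
Aug 25, 2021 falls on a Wednesday, which is a business day, so no adjustment is needed.
The 30-calendar-day extension moves the deadline from Aug 25, 2021 to Sep 24, 2021.
Sep 24, 2021 falls on a Friday, which is a business day, so no adjustment is needed.
The final due date is Sep 24, 2021.

Sep 24, 2021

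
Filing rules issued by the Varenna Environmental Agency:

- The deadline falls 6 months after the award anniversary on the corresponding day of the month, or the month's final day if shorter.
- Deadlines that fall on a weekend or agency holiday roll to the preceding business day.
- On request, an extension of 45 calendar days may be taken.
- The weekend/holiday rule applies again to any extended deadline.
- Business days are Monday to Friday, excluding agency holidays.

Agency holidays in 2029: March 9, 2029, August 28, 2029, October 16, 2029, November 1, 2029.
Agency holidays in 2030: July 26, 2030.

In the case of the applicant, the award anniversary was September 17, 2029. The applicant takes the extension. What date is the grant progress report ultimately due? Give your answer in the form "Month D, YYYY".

6 months from September 17, 2029 is March 17, 2030.
March 17, 2030 falls on a Sunday. Rolling to the preceding business day gives March 15, 2030, a Friday.
Applying the 45-calendar-day extension: March 15, 2030 + 45 days = April 29, 2030.
Since April 29, 2030 is a Monday and not a holiday, the date is unchanged.
Final deadline: April 29, 2030.

April 29, 2030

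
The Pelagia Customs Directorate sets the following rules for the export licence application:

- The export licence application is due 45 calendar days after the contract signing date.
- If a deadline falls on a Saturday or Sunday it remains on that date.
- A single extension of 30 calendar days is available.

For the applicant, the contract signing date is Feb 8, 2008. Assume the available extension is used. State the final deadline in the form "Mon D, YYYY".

Apr 23, 2008

From Feb 8, 2008, 45 calendar days later is Mar 24, 2008.
Mar 24, 2008 is a Monday; no weekend or holiday adjustment applies.
The 30-calendar-day extension moves the deadline from Mar 24, 2008 to Apr 23, 2008.
Apr 23, 2008 falls on a Wednesday. The rules make no weekend/holiday allowance, so it remains Apr 23, 2008.
Final deadline: Apr 23, 2008.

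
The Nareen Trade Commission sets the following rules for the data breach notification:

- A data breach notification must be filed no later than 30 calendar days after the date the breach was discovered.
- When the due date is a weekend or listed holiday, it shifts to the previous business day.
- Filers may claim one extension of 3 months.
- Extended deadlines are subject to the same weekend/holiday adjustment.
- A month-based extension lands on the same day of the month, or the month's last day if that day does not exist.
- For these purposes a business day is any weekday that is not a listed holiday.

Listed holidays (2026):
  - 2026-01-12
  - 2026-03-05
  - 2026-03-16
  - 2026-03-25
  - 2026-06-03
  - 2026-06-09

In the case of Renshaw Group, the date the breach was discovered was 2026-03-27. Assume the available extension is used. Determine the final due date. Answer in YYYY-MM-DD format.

2026-07-24

Trigger date 2026-03-27 + 30 calendar days = 2026-04-26.
2026-04-26 is a Sunday, so it moves to the preceding business day, 2026-04-24 (Friday).
Applying the 3 months extension: 3 months after 2026-04-24 is 2026-07-24.
2026-07-24 is a Friday and not a listed holiday, so it stands.
Deadline: 2026-07-24.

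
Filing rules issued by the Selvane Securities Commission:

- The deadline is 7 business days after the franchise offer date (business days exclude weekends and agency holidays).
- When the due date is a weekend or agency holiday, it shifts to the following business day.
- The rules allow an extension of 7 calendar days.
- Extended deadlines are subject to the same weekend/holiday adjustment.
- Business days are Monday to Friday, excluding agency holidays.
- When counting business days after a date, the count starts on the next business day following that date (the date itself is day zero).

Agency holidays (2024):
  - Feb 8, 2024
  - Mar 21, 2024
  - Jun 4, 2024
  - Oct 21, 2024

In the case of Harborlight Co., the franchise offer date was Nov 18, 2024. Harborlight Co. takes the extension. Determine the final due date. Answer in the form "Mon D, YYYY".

Dec 4, 2024

Starting the day after Nov 18, 2024 and counting 7 business days lands on Nov 27, 2024.
Nov 27, 2024 falls on a Wednesday, which is a business day, so no adjustment is needed.
Add the 7 calendar-day extension to Nov 27, 2024: Dec 4, 2024.
Dec 4, 2024 is a Wednesday and not a listed holiday, so it stands.
The final due date is Dec 4, 2024.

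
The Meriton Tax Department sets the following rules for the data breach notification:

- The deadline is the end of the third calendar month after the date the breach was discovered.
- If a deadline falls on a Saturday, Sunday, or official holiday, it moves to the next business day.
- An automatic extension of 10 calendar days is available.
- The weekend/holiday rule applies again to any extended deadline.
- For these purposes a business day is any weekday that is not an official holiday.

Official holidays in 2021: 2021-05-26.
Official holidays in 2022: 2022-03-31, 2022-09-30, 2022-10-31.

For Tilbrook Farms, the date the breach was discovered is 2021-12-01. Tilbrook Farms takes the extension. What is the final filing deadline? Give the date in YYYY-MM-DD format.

2022-04-11

The third month after 2021-12-01 is March 2022, whose last day is 2022-03-31.
2022-03-31 falls on a listed holiday. Rolling to the next business day gives 2022-04-01, a Friday.
Applying the 10-calendar-day extension: 2022-04-01 + 10 days = 2022-04-11.
2022-04-11 is a Monday and not a listed holiday, so it stands.
The final due date is 2022-04-11.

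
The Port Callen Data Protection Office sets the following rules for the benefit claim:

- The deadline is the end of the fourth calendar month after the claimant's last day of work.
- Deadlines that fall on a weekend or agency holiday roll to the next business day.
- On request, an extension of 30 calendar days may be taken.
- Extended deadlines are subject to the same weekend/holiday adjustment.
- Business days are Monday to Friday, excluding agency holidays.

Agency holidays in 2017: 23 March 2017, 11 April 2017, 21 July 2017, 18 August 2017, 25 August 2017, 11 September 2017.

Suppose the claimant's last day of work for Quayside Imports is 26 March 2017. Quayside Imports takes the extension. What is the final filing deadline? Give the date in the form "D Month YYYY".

30 August 2017

4 months after 26 March 2017 falls in July 2017; the last day of that month is 31 July 2017.
31 July 2017 (Monday) is already a business day.
With the 30-day extension, 31 July 2017 becomes 30 August 2017.
Since 30 August 2017 is a Wednesday and not a holiday, the date is unchanged.
So the filing is due 30 August 2017.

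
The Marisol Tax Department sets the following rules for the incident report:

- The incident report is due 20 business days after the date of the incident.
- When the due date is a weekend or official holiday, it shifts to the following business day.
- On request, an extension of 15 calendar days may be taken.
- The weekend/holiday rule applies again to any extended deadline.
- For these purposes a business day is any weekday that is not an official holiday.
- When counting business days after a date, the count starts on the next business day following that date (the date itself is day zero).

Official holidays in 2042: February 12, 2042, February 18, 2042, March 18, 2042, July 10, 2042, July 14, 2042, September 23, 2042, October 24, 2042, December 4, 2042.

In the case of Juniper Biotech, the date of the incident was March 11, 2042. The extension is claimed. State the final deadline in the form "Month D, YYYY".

April 24, 2042

Counting 20 business days after March 11, 2042 (skipping weekends and listed holidays) reaches April 9, 2042.
April 9, 2042 is a Wednesday and not a listed holiday, so it stands.
Add the 15 calendar-day extension to April 9, 2042: April 24, 2042.
April 24, 2042 falls on a Thursday, which is a business day, so no adjustment is needed.
Deadline: April 24, 2042.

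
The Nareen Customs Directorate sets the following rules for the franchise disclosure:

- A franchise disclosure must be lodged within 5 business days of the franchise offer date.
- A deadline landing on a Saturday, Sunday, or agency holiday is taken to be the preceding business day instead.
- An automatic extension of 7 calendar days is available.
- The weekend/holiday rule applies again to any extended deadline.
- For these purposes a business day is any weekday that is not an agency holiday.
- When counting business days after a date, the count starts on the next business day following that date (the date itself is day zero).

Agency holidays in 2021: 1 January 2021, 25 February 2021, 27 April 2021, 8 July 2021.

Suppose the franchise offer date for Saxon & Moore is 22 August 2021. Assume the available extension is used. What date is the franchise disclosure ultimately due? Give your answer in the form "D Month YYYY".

3 September 2021

Starting the day after 22 August 2021 and counting 5 business days lands on 27 August 2021.
Since 27 August 2021 is a Friday and not a holiday, the date is unchanged.
With the 7-day extension, 27 August 2021 becomes 3 September 2021.
Since 3 September 2021 is a Friday and not a holiday, the date is unchanged.
Final deadline: 3 September 2021.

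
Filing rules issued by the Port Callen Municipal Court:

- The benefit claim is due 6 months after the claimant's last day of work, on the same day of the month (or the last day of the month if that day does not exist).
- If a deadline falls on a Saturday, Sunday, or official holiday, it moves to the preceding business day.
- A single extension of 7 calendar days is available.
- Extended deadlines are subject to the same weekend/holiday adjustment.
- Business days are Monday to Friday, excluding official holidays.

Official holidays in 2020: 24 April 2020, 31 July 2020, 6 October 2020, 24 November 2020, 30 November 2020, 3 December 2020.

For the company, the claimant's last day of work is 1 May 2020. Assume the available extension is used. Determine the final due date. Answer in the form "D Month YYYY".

6 November 2020

6 months after 1 May 2020, on the same day of the month, is 1 November 2020.
1 November 2020 is a Sunday; the preceding business day is 30 October 2020 (Friday).
Applying the 7-calendar-day extension: 30 October 2020 + 7 days = 6 November 2020.
6 November 2020 is a Friday and not a listed holiday, so it stands.
So the filing is due 6 November 2020.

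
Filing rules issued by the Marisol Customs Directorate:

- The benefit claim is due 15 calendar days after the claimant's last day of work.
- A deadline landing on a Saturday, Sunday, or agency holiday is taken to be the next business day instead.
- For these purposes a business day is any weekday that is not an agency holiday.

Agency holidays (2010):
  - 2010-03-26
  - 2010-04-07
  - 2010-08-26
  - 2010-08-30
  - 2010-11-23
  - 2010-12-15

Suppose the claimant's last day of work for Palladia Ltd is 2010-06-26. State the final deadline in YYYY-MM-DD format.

2010-07-12

Adding 15 calendar days to 2010-06-26 gives 2010-07-11.
2010-07-11 falls on a Sunday. Rolling to the next business day gives 2010-07-12, a Monday.
The final due date is 2010-07-12.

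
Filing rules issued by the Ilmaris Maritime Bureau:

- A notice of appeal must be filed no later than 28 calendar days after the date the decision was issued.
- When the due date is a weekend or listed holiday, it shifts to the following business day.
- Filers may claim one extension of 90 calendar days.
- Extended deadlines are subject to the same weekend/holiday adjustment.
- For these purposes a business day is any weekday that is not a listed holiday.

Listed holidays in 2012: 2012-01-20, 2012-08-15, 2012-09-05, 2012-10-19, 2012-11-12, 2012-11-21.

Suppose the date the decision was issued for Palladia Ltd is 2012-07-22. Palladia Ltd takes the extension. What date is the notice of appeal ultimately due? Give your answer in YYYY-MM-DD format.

From 2012-07-22, 28 calendar days later is 2012-08-19.
2012-08-19 falls on a Sunday. Rolling to the next business day gives 2012-08-20, a Monday.
With the 90-day extension, 2012-08-20 becomes 2012-11-18.
2012-11-18 is a Sunday; the next business day is 2012-11-19 (Monday).
Final deadline: 2012-11-19.

2012-11-19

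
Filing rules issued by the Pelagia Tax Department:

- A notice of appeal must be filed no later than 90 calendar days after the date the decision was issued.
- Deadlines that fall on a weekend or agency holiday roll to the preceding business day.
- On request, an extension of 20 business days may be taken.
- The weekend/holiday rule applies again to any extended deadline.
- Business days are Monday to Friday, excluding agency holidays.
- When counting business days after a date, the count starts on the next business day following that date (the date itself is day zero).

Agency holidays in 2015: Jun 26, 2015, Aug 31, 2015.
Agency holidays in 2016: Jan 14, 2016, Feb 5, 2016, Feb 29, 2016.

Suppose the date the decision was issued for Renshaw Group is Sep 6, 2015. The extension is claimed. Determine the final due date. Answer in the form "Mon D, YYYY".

Trigger date Sep 6, 2015 + 90 calendar days = Dec 5, 2015.
Dec 5, 2015 is a Saturday; the preceding business day is Dec 4, 2015 (Friday).
Counting 20 further business days from Dec 4, 2015 reaches Jan 1, 2016.
Jan 1, 2016 (Friday) is already a business day.
Deadline: Jan 1, 2016.

Jan 1, 2016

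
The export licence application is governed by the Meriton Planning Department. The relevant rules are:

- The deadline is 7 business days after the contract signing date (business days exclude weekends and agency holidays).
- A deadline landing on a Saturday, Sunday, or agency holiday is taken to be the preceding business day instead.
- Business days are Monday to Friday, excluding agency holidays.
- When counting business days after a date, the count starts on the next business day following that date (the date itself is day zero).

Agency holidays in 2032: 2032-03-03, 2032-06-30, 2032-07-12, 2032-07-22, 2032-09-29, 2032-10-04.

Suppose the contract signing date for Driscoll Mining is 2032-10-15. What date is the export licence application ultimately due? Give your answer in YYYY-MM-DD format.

Counting 7 business days after 2032-10-15 (skipping weekends and listed holidays) reaches 2032-10-26.
2032-10-26 (Tuesday) is already a business day.
Deadline: 2032-10-26.

2032-10-26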